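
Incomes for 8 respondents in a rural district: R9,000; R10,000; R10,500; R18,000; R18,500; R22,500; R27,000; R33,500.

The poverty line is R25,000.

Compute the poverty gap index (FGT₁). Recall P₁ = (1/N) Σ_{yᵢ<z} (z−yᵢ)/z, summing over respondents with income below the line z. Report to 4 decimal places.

Incomes under z: R9,000, R10,000, R10,500, R18,000, R18,500, R22,500 (q = 6 of N = 8).
Normalized shortfalls: (25000−9000)/25000 = 0.6400; (25000−10000)/25000 = 0.6000; (25000−10500)/25000 = 0.5800; (25000−18000)/25000 = 0.2800; (25000−18500)/25000 = 0.2600; (25000−22500)/25000 = 0.1000.
Sum of shortfalls = 2.460000; P₁ averages over all N: 2.460000 / 8 = 0.3075.

0.3075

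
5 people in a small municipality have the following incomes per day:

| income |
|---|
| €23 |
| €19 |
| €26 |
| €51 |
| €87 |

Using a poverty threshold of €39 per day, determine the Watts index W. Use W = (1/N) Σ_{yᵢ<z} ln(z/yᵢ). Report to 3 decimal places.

Below z: €19, €23, €26 (q = 3 of N = 5).
Log gaps: ln(39/19) = 0.7191; ln(39/23) = 0.5281; ln(39/26) = 0.4055.
W = 1.652655 / 5 = 0.331.

0.331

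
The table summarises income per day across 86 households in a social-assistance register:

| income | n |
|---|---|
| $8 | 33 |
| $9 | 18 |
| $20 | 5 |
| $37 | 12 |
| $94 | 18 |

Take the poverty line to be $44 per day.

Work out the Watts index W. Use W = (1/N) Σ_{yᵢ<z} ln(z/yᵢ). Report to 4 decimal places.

Incomes under z: 33×$8, 18×$9, 5×$20, 12×$37 (q = 68 of N = 86).
Log gaps: ln(44/8) = 1.7047 (×33); ln(44/9) = 1.5870 (×18); ln(44/20) = 0.7885 (×5); ln(44/37) = 0.1733 (×12).
W = 90.843606 / 86 = 1.0563.

1.0563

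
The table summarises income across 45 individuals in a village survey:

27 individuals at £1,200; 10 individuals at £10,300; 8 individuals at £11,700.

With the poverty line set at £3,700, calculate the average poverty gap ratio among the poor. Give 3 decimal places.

0.676

Incomes under z: 27×£1,200 (q = 27 of N = 45).
Shortfall ratios (z−y)/z: 0.6757 (×27); sum = 18.243243.
I averages over the q = 27 poor units only: 18.243243 / 27 = 0.676.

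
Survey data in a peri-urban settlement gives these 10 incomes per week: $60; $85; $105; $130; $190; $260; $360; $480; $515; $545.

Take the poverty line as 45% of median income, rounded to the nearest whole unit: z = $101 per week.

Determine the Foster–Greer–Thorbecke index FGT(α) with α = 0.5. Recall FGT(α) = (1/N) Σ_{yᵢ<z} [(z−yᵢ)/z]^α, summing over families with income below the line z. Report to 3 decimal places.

Below the line: $60, $85 (q = 2 of N = 10).
Normalized shortfalls: (101−60)/101 = 0.4059; (101−85)/101 = 0.1584.
Raised to α = 0.5: 0.63713; 0.39801.
Sum = 1.035150; FGT(0.5) = 1.035150 / 10 = 0.104.

0.104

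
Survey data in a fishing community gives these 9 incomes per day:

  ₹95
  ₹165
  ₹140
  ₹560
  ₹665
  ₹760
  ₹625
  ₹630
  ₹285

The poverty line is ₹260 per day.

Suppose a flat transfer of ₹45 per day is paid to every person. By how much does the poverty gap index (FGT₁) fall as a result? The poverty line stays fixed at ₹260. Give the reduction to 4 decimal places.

Before: below the line — ₹95, ₹140, ₹165; poverty gap index (FGT₁) = 0.162393.
After the ₹45 transfer: below the line — ₹140, ₹185, ₹210; poverty gap index (FGT₁) = 0.104701.
Reduction = 0.162393 − 0.104701 = 0.0577.

0.0577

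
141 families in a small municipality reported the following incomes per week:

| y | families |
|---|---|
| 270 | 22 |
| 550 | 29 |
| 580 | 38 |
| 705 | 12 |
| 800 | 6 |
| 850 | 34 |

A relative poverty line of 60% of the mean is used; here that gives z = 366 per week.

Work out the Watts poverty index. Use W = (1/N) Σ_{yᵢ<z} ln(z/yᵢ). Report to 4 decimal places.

0.0475

Below z: 22×270 (q = 22 of N = 141).
Log gaps: ln(366/270) = 0.3042 (×22).
W = 6.692650 / 141 = 0.0475.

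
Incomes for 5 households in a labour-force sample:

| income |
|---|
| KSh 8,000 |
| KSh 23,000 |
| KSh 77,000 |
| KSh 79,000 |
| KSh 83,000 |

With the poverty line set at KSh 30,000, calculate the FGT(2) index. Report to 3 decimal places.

Below z: KSh 8,000, KSh 23,000 (q = 2 of N = 5).
Relative gaps: (30000−8000)/30000 = 0.7333; (30000−23000)/30000 = 0.2333.
Squared: 0.5378; 0.0544.
Sum = 0.592222; P₂ = 0.592222 / 5 = 0.118.

0.118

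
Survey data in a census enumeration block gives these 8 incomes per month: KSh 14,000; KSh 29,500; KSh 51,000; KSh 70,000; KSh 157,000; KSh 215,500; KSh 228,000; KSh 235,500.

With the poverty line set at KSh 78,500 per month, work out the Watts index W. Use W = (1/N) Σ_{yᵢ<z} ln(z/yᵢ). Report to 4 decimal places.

0.4061

Below z: KSh 14,000, KSh 29,500, KSh 51,000, KSh 70,000 (q = 4 of N = 8).
Log gaps: ln(78500/14000) = 1.7240; ln(78500/29500) = 0.9787; ln(78500/51000) = 0.4313; ln(78500/70000) = 0.1146.
W = 3.248626 / 8 = 0.4061.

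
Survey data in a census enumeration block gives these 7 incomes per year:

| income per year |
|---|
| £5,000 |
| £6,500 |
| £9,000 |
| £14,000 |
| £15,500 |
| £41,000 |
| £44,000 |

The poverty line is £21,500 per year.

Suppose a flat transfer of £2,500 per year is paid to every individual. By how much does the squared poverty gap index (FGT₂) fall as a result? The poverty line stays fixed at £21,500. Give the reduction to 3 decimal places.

0.079

Before: below the line — £5,000, £6,500, £9,000, £14,000, £15,500; squared poverty gap index (FGT₂) = 0.23047.
After the £2,500 transfer: below the line — £7,500, £9,000, £11,500, £16,500, £18,000; squared poverty gap index (FGT₂) = 0.15128.
Reduction = 0.23047 − 0.15128 = 0.079.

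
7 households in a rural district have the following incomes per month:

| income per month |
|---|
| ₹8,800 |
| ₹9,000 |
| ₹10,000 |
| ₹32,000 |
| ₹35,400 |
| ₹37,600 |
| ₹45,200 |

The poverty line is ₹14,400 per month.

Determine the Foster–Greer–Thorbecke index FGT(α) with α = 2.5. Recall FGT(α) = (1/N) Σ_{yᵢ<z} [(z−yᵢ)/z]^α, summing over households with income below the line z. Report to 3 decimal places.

Below the line: ₹8,800, ₹9,000, ₹10,000 (q = 3 of N = 7).
Normalized shortfalls: (14400−8800)/14400 = 0.3889; (14400−9000)/14400 = 0.3750; (14400−10000)/14400 = 0.3056.
Raised to α = 2.5: 0.09431; 0.08611; 0.05161.
Sum = 0.232035; FGT(2.5) = 0.232035 / 7 = 0.033.

0.033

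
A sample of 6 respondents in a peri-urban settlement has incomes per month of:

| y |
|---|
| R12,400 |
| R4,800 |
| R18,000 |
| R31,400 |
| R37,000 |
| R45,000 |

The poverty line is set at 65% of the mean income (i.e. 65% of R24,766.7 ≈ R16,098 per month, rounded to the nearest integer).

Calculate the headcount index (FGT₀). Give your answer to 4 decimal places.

2 of the 6 respondents have income below R16,098.
H = 2/6 = 0.3333.

0.3333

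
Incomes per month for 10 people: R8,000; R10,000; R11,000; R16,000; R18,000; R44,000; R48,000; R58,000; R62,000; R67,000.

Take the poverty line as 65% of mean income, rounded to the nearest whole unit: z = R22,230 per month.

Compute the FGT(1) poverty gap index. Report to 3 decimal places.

0.217

Poor units: R8,000, R10,000, R11,000, R16,000, R18,000 (q = 5 of N = 10).
Normalized shortfalls: (22230−8000)/22230 = 0.6401; (22230−10000)/22230 = 0.5502; (22230−11000)/22230 = 0.5052; (22230−16000)/22230 = 0.2803; (22230−18000)/22230 = 0.1903.
Sum of shortfalls = 2.165992; P₁ averages over all N: 2.165992 / 10 = 0.217.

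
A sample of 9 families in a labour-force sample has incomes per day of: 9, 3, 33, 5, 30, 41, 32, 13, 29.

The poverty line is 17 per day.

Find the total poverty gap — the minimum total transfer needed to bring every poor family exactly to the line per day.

Incomes under z: 3, 5, 9, 13 (q = 4 of N = 9).
Individual gaps: 17−3 = 14; 17−5 = 12; 17−9 = 8; 17−13 = 4.
Aggregate gap = 38.

38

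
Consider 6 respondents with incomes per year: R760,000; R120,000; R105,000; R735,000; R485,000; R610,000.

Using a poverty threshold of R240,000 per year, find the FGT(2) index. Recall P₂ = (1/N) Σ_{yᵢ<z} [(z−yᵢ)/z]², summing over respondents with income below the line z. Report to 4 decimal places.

Below z: R105,000, R120,000 (q = 2 of N = 6).
Normalized shortfalls: (240000−105000)/240000 = 0.5625; (240000−120000)/240000 = 0.5000.
Squared: 0.3164; 0.2500.
Sum = 0.566406; P₂ = 0.566406 / 6 = 0.0944.

0.0944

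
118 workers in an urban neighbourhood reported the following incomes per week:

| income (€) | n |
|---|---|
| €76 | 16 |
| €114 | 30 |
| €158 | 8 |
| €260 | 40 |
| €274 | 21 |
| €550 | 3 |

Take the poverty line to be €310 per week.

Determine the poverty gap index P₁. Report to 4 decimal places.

0.3717

Poor units: 16×€76, 30×€114, 8×€158, 40×€260, 21×€274 (q = 115 of N = 118).
Normalized shortfalls: (310−76)/310 = 0.7548 (×16); (310−114)/310 = 0.6323 (×30); (310−158)/310 = 0.4903 (×8); (310−260)/310 = 0.1613 (×40); (310−274)/310 = 0.1161 (×21).
Sum of shortfalls = 43.858065; P₁ averages over all N: 43.858065 / 118 = 0.3717.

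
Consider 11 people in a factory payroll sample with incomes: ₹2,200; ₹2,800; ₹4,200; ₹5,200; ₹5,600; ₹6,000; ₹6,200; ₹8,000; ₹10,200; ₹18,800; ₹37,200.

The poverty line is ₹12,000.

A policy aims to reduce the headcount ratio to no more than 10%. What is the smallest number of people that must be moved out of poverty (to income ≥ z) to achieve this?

8

Currently q = 9 of N = 11 are below the line (H = 0.818).
A headcount ratio of at most 10% allows at most ⌊0.10 × 11⌋ = 1 poor people.
So at least 9 − 1 = 8 must be lifted.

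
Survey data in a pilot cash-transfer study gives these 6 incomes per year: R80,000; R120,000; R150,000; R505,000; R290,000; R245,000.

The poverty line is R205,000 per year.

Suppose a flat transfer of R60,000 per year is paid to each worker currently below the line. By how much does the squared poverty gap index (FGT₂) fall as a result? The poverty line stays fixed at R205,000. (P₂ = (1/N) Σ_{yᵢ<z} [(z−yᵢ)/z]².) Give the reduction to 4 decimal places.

0.0834

Before: below the line — R80,000, R120,000, R150,000; squared poverty gap index (FGT₂) = 0.102617.
After the R60,000 transfer: below the line — R140,000, R180,000; squared poverty gap index (FGT₂) = 0.019235.
Reduction = 0.102617 − 0.019235 = 0.0834.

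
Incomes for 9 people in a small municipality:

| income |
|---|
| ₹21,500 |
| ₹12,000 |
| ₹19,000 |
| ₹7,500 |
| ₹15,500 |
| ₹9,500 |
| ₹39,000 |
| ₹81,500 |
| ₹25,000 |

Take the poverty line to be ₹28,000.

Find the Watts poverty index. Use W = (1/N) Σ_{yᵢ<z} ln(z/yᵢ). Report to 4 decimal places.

0.5113

Below z: ₹7,500, ₹9,500, ₹12,000, ₹15,500, ₹19,000, ₹21,500, ₹25,000 (q = 7 of N = 9).
Log shortfalls: ln(28000/7500) = 1.3173; ln(28000/9500) = 1.0809; ln(28000/12000) = 0.8473; ln(28000/15500) = 0.5914; ln(28000/19000) = 0.3878; ln(28000/21500) = 0.2642; ln(28000/25000) = 0.1133.
W = 4.602122 / 9 = 0.5113.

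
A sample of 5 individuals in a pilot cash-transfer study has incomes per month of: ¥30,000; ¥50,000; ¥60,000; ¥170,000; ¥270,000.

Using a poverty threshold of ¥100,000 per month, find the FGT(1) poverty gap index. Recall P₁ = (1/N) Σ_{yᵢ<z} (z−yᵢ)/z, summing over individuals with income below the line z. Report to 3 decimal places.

Below z: ¥30,000, ¥50,000, ¥60,000 (q = 3 of N = 5).
Normalized shortfalls: (100000−30000)/100000 = 0.7000; (100000−50000)/100000 = 0.5000; (100000−60000)/100000 = 0.4000.
Sum of shortfalls = 1.600000; P₁ averages over all N: 1.600000 / 5 = 0.320.

0.320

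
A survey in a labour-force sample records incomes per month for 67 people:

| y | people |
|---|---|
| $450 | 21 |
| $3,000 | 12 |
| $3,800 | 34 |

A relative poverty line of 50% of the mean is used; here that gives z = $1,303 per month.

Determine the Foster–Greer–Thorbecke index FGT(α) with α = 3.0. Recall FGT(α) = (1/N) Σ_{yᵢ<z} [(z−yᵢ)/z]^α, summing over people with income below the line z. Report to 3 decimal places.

0.088

Below the line: 21×$450 (q = 21 of N = 67).
Relative gaps: (1303−450)/1303 = 0.6546 (×21).
Raised to α = 3.0: 0.28055 (×21).
Sum = 5.891598; FGT(3.0) = 5.891598 / 67 = 0.088.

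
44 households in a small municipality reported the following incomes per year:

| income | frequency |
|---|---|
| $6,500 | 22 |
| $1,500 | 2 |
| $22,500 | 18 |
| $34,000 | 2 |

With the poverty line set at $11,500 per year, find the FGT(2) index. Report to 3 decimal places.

Below the line: 2×$1,500, 22×$6,500 (q = 24 of N = 44).
Shortfall ratios: (11500−1500)/11500 = 0.8696 (×2); (11500−6500)/11500 = 0.4348 (×22).
Squared: 0.7561 (×2); 0.1890 (×22).
Sum = 5.671078; P₂ = 5.671078 / 44 = 0.129.

0.129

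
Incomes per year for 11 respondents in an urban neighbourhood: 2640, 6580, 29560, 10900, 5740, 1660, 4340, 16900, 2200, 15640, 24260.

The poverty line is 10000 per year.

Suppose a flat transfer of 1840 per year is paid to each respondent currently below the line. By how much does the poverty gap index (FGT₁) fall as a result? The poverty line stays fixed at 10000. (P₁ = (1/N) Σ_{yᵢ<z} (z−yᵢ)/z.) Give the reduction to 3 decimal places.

0.100

Before: below the line — 1660, 2200, 2640, 4340, 5740, 6580; poverty gap index (FGT₁) = 0.33491.
After the 1840 transfer: below the line — 3500, 4040, 4480, 6180, 7580, 8420; poverty gap index (FGT₁) = 0.23455.
Reduction = 0.33491 − 0.23455 = 0.100.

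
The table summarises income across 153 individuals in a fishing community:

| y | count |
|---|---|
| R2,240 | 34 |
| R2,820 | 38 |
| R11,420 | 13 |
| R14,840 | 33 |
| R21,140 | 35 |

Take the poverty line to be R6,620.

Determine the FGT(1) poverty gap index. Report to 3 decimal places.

Incomes under z: 34×R2,240, 38×R2,820 (q = 72 of N = 153).
Relative gaps: (6620−2240)/6620 = 0.6616 (×34); (6620−2820)/6620 = 0.5740 (×38).
Sum of shortfalls = 44.308157; P₁ averages over all N: 44.308157 / 153 = 0.290.

0.290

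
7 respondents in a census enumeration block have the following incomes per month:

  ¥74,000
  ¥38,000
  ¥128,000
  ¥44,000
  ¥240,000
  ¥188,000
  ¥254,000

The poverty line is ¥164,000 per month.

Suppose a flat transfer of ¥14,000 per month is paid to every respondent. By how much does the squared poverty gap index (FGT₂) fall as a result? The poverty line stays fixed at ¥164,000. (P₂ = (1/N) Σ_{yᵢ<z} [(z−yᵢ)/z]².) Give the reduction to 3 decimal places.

0.051

Before: below the line — ¥38,000, ¥44,000, ¥74,000, ¥128,000; squared poverty gap index (FGT₂) = 0.21072.
After the ¥14,000 transfer: below the line — ¥52,000, ¥58,000, ¥88,000, ¥142,000; squared poverty gap index (FGT₂) = 0.15956.
Reduction = 0.21072 − 0.15956 = 0.051.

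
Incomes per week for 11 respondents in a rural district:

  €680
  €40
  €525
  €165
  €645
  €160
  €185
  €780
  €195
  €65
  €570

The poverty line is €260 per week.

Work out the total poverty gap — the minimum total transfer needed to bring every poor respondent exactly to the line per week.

€750

Below the line: €40, €65, €160, €165, €185, €195 (q = 6 of N = 11).
Individual gaps: 260−40 = 220; 260−65 = 195; 260−160 = 100; 260−165 = 95; 260−185 = 75; 260−195 = 65.
Aggregate gap = €750.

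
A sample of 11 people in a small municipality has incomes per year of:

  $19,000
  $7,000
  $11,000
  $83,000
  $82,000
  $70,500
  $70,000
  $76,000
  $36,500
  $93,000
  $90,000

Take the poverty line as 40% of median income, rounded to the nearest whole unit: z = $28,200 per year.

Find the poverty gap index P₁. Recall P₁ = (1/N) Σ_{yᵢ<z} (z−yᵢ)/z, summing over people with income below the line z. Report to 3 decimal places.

0.153

Poor units: $7,000, $11,000, $19,000 (q = 3 of N = 11).
Normalized shortfalls: (28200−7000)/28200 = 0.7518; (28200−11000)/28200 = 0.6099; (28200−19000)/28200 = 0.3262.
Sum of shortfalls = 1.687943; P₁ averages over all N: 1.687943 / 11 = 0.153.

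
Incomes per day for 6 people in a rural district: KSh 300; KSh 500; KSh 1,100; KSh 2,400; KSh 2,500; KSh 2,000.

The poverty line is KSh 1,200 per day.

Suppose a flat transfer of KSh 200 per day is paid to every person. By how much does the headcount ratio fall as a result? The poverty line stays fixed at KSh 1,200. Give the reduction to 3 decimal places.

Before: below the line — KSh 300, KSh 500, KSh 1,100; headcount ratio = 0.50000.
After the KSh 200 transfer: below the line — KSh 500, KSh 700; headcount ratio = 0.33333.
Reduction = 0.50000 − 0.33333 = 0.167.

0.167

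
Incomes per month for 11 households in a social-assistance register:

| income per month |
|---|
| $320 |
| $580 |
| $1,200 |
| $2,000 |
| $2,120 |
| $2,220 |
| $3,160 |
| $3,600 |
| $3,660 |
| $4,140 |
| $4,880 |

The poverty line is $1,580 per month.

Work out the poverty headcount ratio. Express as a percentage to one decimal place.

3 of the 11 households have income below $1,580.
H = 3/11 = 27.3%.

27.3%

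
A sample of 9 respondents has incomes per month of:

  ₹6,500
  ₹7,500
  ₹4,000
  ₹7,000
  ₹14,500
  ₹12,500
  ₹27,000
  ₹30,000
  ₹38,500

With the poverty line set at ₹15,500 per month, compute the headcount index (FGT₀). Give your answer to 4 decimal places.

0.6667

6 of the 9 respondents have income below ₹15,500.
H = 6/9 = 0.6667.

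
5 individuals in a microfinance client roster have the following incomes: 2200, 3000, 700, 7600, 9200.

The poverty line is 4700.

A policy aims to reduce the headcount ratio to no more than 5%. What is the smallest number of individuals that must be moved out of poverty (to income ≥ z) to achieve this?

3

3 of the 5 individuals are poor, so H = 3/5 = 0.600.
A headcount ratio of at most 5% allows at most ⌊0.05 × 5⌋ = 0 poor individuals.
So at least 3 − 0 = 3 must be lifted.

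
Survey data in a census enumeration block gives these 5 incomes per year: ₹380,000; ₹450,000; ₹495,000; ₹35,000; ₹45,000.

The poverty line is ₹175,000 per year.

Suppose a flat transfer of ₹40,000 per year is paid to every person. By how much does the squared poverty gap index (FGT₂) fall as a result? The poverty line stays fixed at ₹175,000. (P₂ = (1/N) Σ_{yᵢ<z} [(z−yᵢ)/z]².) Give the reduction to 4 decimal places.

0.1202

Before: below the line — ₹35,000, ₹45,000; squared poverty gap index (FGT₂) = 0.238367.
After the ₹40,000 transfer: below the line — ₹75,000, ₹85,000; squared poverty gap index (FGT₂) = 0.118204.
Reduction = 0.238367 − 0.118204 = 0.1202.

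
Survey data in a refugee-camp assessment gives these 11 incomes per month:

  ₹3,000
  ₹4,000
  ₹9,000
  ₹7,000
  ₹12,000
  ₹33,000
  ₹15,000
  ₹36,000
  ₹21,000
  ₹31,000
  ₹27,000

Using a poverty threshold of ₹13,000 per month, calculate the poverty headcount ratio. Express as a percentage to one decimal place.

45.5%

5 of the 11 people have income below ₹13,000.
H = 5/11 = 45.5%.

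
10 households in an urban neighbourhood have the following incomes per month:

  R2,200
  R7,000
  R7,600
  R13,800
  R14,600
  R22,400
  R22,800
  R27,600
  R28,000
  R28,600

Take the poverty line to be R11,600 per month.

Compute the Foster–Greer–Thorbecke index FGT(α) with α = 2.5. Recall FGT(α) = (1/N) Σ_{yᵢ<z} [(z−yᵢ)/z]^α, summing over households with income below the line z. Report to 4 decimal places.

0.0760

Poor units: R2,200, R7,000, R7,600 (q = 3 of N = 10).
Normalized shortfalls: (11600−2200)/11600 = 0.8103; (11600−7000)/11600 = 0.3966; (11600−7600)/11600 = 0.3448.
Raised to α = 2.5: 0.59112; 0.09903; 0.06982.
Sum = 0.759969; FGT(2.5) = 0.759969 / 10 = 0.0760.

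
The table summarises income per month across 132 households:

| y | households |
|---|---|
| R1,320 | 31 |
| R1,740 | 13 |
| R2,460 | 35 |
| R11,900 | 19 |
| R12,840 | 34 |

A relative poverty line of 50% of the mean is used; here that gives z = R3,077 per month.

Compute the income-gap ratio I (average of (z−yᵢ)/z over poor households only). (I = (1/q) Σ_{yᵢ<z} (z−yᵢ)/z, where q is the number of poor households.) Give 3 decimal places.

0.384

Incomes under z: 31×R1,320, 13×R1,740, 35×R2,460 (q = 79 of N = 132).
Relative gaps: 0.5710 (×31), 0.4345 (×13), 0.2005 (×35); sum = 30.368216.
The income-gap ratio divides by q (the poor only): 30.368216 / 79 = 0.384.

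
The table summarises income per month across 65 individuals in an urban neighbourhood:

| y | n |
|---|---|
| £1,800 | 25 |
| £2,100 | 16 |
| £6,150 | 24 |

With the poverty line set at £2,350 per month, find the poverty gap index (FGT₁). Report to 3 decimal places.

Below z: 25×£1,800, 16×£2,100 (q = 41 of N = 65).
Gap ratios (z−y)/z: (2350−1800)/2350 = 0.2340 (×25); (2350−2100)/2350 = 0.1064 (×16).
Σ = 7.553191. Dividing by the full population N = 65 gives P₁ = 0.116.

0.116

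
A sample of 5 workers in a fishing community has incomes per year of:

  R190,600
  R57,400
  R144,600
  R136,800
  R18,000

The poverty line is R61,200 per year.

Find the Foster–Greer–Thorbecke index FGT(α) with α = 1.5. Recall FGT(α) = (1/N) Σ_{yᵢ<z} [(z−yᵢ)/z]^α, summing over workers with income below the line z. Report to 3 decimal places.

0.122

Below the line: R18,000, R57,400 (q = 2 of N = 5).
Relative gaps: (61200−18000)/61200 = 0.7059; (61200−57400)/61200 = 0.0621.
Raised to α = 1.5: 0.59306; 0.01547.
Sum = 0.608532; FGT(1.5) = 0.608532 / 5 = 0.122.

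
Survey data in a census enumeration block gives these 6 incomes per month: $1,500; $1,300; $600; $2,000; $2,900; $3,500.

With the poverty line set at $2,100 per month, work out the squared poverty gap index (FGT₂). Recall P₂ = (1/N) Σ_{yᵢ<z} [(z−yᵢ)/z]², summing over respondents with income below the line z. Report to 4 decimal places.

Below the line: $600, $1,300, $1,500, $2,000 (q = 4 of N = 6).
Shortfall ratios: (2100−600)/2100 = 0.7143; (2100−1300)/2100 = 0.3810; (2100−1500)/2100 = 0.2857; (2100−2000)/2100 = 0.0476.
Squared: 0.5102; 0.1451; 0.0816; 0.0023.
Sum = 0.739229; P₂ = 0.739229 / 6 = 0.1232.

0.1232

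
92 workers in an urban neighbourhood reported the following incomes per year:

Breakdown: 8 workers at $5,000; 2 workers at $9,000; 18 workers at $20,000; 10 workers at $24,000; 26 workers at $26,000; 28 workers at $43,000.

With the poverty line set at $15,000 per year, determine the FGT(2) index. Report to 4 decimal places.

Poor units: 8×$5,000, 2×$9,000 (q = 10 of N = 92).
Gap ratios (z−y)/z: (15000−5000)/15000 = 0.6667 (×8); (15000−9000)/15000 = 0.4000 (×2).
Squared: 0.4444 (×8); 0.1600 (×2).
Sum = 3.875556; P₂ = 3.875556 / 92 = 0.0421.

0.0421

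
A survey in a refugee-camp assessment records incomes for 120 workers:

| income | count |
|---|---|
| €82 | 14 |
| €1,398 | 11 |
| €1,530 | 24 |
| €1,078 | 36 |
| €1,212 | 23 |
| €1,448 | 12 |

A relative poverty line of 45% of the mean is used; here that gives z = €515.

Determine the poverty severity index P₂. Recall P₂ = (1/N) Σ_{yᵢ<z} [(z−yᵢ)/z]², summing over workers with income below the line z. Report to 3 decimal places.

Below the line: 14×€82 (q = 14 of N = 120).
Normalized shortfalls: (515−82)/515 = 0.8408 (×14).
Squared: 0.7069 (×14).
Sum = 9.896676; P₂ = 9.896676 / 120 = 0.082.

0.082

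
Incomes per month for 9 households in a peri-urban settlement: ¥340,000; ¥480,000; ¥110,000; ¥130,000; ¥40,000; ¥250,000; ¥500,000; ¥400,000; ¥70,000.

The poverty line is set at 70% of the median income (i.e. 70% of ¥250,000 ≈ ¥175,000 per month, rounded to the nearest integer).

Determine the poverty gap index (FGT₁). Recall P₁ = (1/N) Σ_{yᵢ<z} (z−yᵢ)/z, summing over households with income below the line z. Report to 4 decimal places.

Below the line: ¥40,000, ¥70,000, ¥110,000, ¥130,000 (q = 4 of N = 9).
Gap ratios (z−y)/z: (175000−40000)/175000 = 0.7714; (175000−70000)/175000 = 0.6000; (175000−110000)/175000 = 0.3714; (175000−130000)/175000 = 0.2571.
Σ = 2.000000. Dividing by the full population N = 9 gives P₁ = 0.2222.

0.2222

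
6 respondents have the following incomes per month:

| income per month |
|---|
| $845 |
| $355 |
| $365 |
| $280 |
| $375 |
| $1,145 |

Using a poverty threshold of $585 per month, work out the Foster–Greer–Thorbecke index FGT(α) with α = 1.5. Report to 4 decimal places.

Incomes under z: $280, $355, $365, $375 (q = 4 of N = 6).
Gap ratios (z−y)/z: (585−280)/585 = 0.5214; (585−355)/585 = 0.3932; (585−365)/585 = 0.3761; (585−375)/585 = 0.3590.
Raised to α = 1.5: 0.37646; 0.24652; 0.23062; 0.21508.
Sum = 1.068680; FGT(1.5) = 1.068680 / 6 = 0.1781.

0.1781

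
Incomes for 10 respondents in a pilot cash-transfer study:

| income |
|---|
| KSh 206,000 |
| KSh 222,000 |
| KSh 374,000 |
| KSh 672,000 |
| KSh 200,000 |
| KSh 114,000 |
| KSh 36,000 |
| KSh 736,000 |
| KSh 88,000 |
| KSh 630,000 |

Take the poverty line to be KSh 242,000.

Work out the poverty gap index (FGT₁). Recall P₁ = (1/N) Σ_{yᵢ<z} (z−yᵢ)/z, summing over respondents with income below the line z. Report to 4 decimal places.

Poor units: KSh 36,000, KSh 88,000, KSh 114,000, KSh 200,000, KSh 206,000, KSh 222,000 (q = 6 of N = 10).
Relative gaps: (242000−36000)/242000 = 0.8512; (242000−88000)/242000 = 0.6364; (242000−114000)/242000 = 0.5289; (242000−200000)/242000 = 0.1736; (242000−206000)/242000 = 0.1488; (242000−222000)/242000 = 0.0826.
Sum of shortfalls = 2.421488; P₁ averages over all N: 2.421488 / 10 = 0.2421.

0.2421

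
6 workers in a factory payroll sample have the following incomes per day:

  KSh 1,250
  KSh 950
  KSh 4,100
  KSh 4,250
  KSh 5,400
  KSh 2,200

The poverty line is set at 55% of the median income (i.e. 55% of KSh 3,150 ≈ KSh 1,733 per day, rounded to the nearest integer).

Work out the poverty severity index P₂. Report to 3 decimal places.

0.047

Below z: KSh 950, KSh 1,250 (q = 2 of N = 6).
Gap ratios (z−y)/z: (1733−950)/1733 = 0.4518; (1733−1250)/1733 = 0.2787.
Squared: 0.2041; 0.0777.
Sum = 0.281817; P₂ = 0.281817 / 6 = 0.047.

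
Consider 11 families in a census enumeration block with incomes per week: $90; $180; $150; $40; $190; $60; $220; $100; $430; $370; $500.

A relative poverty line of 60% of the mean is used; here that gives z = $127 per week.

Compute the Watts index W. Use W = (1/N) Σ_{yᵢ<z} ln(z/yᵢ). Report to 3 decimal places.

Incomes under z: $40, $60, $90, $100 (q = 4 of N = 11).
Log shortfalls: ln(127/40) = 1.1553; ln(127/60) = 0.7498; ln(127/90) = 0.3444; ln(127/100) = 0.2390.
W = 2.488544 / 11 = 0.226.

0.226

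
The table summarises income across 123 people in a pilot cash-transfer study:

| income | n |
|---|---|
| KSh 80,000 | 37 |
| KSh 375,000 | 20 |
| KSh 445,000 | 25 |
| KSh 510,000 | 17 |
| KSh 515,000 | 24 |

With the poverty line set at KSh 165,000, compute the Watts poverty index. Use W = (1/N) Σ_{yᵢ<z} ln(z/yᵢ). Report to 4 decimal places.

Poor units: 37×KSh 80,000 (q = 37 of N = 123).
Log shortfalls: ln(165000/80000) = 0.7239 (×37).
W = 26.784997 / 123 = 0.2178.

0.2178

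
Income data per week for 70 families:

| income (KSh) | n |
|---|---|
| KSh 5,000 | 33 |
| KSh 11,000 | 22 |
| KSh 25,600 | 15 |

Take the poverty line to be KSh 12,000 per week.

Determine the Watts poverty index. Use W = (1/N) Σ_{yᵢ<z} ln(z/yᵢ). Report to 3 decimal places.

0.440

Poor units: 33×KSh 5,000, 22×KSh 11,000 (q = 55 of N = 70).
Log shortfalls: ln(12000/5000) = 0.8755 (×33); ln(12000/11000) = 0.0870 (×22).
W = 30.804719 / 70 = 0.440.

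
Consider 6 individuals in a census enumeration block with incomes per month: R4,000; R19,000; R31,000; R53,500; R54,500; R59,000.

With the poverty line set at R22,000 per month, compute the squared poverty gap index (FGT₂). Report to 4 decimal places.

0.1147

Incomes under z: R4,000, R19,000 (q = 2 of N = 6).
Relative gaps: (22000−4000)/22000 = 0.8182; (22000−19000)/22000 = 0.1364.
Squared: 0.6694; 0.0186.
Sum = 0.688017; P₂ = 0.688017 / 6 = 0.1147.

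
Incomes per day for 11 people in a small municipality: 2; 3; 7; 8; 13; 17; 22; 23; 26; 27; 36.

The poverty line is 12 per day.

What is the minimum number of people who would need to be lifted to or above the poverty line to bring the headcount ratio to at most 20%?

Currently q = 4 of N = 11 are below the line (H = 0.364).
A headcount ratio of at most 20% allows at most ⌊0.20 × 11⌋ = 2 poor people.
So at least 4 − 2 = 2 must be lifted.

2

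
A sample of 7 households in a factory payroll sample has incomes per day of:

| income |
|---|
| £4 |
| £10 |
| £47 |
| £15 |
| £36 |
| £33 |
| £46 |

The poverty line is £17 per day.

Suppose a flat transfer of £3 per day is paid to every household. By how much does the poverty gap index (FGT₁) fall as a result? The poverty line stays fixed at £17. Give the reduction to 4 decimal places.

0.0672

Before: below the line — £4, £10, £15; poverty gap index (FGT₁) = 0.184874.
After the £3 transfer: below the line — £7, £13; poverty gap index (FGT₁) = 0.117647.
Reduction = 0.184874 − 0.117647 = 0.0672.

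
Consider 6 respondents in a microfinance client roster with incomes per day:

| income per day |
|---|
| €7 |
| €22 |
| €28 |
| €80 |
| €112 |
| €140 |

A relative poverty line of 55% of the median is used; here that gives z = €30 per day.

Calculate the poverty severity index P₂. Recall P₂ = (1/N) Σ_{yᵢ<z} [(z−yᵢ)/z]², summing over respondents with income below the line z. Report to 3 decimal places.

Below the line: €7, €22, €28 (q = 3 of N = 6).
Relative gaps: (30−7)/30 = 0.7667; (30−22)/30 = 0.2667; (30−28)/30 = 0.0667.
Squared: 0.5878; 0.0711; 0.0044.
Sum = 0.663333; P₂ = 0.663333 / 6 = 0.111.

0.111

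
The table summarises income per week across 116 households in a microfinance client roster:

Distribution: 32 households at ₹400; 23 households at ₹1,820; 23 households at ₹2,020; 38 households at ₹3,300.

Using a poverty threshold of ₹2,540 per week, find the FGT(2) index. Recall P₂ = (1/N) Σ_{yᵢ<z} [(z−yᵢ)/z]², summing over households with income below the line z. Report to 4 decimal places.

Poor units: 32×₹400, 23×₹1,820, 23×₹2,020 (q = 78 of N = 116).
Relative gaps: (2540−400)/2540 = 0.8425 (×32); (2540−1820)/2540 = 0.2835 (×23); (2540−2020)/2540 = 0.2047 (×23).
Squared: 0.7098 (×32); 0.0804 (×23); 0.0419 (×23).
Sum = 25.526939; P₂ = 25.526939 / 116 = 0.2201.

0.2201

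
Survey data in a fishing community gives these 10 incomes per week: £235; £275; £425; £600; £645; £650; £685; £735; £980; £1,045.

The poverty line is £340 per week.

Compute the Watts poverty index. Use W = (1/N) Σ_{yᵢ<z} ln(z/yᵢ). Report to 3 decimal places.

0.058

Below the line: £235, £275 (q = 2 of N = 10).
Log shortfalls: ln(340/235) = 0.3694; ln(340/275) = 0.2122.
W = 0.581535 / 10 = 0.058.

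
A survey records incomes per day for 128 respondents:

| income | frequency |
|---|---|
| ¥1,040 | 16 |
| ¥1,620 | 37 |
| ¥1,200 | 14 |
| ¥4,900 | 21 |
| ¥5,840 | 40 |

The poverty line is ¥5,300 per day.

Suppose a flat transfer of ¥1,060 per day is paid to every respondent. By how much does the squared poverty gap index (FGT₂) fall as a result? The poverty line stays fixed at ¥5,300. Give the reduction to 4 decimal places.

Before: below the line — 16×¥1,040, 14×¥1,200, 37×¥1,620, 21×¥4,900; squared poverty gap index (FGT₂) = 0.286504.
After the ¥1,060 transfer: below the line — 16×¥2,100, 14×¥2,260, 37×¥2,680; squared poverty gap index (FGT₂) = 0.152191.
Reduction = 0.286504 − 0.152191 = 0.1343.

0.1343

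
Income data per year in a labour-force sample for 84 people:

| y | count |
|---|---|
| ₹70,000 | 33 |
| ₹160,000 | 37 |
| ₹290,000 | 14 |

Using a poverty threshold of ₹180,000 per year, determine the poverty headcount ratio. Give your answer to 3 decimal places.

0.833

70 of the 84 people have income below ₹180,000.
H = 70/84 = 0.833.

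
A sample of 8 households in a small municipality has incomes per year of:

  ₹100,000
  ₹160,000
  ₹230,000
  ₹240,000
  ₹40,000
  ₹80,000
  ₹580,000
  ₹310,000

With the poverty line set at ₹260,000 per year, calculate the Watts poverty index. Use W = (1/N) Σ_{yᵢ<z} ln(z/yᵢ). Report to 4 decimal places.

Below z: ₹40,000, ₹80,000, ₹100,000, ₹160,000, ₹230,000, ₹240,000 (q = 6 of N = 8).
ln(z/y) terms: ln(260000/40000) = 1.8718; ln(260000/80000) = 1.1787; ln(260000/100000) = 0.9555; ln(260000/160000) = 0.4855; ln(260000/230000) = 0.1226; ln(260000/240000) = 0.0800.
W = 4.694121 / 8 = 0.5868.

0.5868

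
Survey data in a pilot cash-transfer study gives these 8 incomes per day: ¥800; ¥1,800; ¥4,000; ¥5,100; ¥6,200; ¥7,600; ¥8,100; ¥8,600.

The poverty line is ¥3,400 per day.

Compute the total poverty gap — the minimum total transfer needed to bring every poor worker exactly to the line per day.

Poor units: ¥800, ¥1,800 (q = 2 of N = 8).
Individual gaps: 3400−800 = 2600; 3400−1800 = 1600.
Aggregate gap = ¥4,200.

¥4,200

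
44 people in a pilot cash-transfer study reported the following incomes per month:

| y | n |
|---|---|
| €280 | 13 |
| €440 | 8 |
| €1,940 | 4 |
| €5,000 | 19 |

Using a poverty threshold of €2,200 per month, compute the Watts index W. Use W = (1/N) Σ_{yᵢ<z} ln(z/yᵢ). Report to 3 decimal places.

Below the line: 13×€280, 8×€440, 4×€1,940 (q = 25 of N = 44).
Log gaps: ln(2200/280) = 2.0614 (×13); ln(2200/440) = 1.6094 (×8); ln(2200/1940) = 0.1258 (×4).
W = 40.177080 / 44 = 0.913.

0.913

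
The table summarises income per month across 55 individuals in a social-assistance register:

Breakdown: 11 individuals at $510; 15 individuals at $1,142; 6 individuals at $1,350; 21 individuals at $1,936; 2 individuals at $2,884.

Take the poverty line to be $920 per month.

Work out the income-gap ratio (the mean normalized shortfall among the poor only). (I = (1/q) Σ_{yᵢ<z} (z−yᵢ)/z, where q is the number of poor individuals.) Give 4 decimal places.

0.4457

Poor units: 11×$510 (q = 11 of N = 55).
Relative gaps: 0.4457 (×11); sum = 4.902174.
I averages over the q = 11 poor units only: 4.902174 / 11 = 0.4457.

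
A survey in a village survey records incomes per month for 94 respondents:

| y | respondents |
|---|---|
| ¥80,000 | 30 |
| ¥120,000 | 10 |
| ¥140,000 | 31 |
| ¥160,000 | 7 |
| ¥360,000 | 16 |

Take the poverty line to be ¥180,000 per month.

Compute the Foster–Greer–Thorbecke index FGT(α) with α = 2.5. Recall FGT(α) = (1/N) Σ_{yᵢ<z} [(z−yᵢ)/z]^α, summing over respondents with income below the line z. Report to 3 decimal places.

0.088

Below z: 30×¥80,000, 10×¥120,000, 31×¥140,000, 7×¥160,000 (q = 78 of N = 94).
Shortfall ratios: (180000−80000)/180000 = 0.5556 (×30); (180000−120000)/180000 = 0.3333 (×10); (180000−140000)/180000 = 0.2222 (×31); (180000−160000)/180000 = 0.1111 (×7).
Raised to α = 2.5: 0.23005 (×30); 0.06415 (×10); 0.02328 (×31); 0.00412 (×7).
Sum = 8.293408; FGT(2.5) = 8.293408 / 94 = 0.088.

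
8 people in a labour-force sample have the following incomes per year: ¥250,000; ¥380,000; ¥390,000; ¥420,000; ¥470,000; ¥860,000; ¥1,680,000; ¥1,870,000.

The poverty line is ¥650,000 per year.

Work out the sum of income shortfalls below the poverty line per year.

Incomes under z: ¥250,000, ¥380,000, ¥390,000, ¥420,000, ¥470,000 (q = 5 of N = 8).
Individual gaps: 650000−250000 = 400000; 650000−380000 = 270000; 650000−390000 = 260000; 650000−420000 = 230000; 650000−470000 = 180000.
Aggregate gap = ¥1,340,000.

¥1,340,000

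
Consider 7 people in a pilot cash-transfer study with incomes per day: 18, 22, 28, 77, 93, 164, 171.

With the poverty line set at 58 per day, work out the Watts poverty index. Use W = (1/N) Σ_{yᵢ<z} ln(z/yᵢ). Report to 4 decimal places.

Poor units: 18, 22, 28 (q = 3 of N = 7).
Log gaps: ln(58/18) = 1.1701; ln(58/22) = 0.9694; ln(58/28) = 0.7282.
W = 2.867710 / 7 = 0.4097.

0.4097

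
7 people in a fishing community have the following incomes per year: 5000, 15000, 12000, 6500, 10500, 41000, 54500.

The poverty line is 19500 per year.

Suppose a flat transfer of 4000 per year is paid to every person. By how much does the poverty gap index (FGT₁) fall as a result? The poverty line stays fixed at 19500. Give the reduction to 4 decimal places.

Before: below the line — 5000, 6500, 10500, 12000, 15000; poverty gap index (FGT₁) = 0.355311.
After the 4000 transfer: below the line — 9000, 10500, 14500, 16000, 19000; poverty gap index (FGT₁) = 0.208791.
Reduction = 0.355311 − 0.208791 = 0.1465.

0.1465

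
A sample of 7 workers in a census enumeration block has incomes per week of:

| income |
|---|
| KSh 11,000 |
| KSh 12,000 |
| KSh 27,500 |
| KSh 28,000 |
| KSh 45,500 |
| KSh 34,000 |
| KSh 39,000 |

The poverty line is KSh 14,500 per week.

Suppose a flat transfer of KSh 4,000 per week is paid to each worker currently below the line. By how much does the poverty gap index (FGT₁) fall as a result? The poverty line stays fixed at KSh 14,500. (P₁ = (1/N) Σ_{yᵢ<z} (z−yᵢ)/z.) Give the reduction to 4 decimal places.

Before: below the line — KSh 11,000, KSh 12,000; poverty gap index (FGT₁) = 0.059113.
After the KSh 4,000 transfer: below the line — none; poverty gap index (FGT₁) = 0.000000.
Reduction = 0.059113 − 0.000000 = 0.0591.

0.0591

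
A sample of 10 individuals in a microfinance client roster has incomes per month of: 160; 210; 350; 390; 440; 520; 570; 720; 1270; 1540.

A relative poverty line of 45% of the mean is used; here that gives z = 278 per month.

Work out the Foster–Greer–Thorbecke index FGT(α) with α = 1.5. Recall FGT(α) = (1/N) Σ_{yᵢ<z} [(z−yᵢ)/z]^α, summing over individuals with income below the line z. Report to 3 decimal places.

0.040

Poor units: 160, 210 (q = 2 of N = 10).
Shortfall ratios: (278−160)/278 = 0.4245; (278−210)/278 = 0.2446.
Raised to α = 1.5: 0.27654; 0.12098.
Sum = 0.397514; FGT(1.5) = 0.397514 / 10 = 0.040.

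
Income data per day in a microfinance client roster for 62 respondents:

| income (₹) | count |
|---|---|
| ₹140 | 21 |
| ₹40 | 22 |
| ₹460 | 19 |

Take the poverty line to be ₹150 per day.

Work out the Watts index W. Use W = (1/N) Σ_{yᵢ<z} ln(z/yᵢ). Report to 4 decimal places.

0.4924

Incomes under z: 22×₹40, 21×₹140 (q = 43 of N = 62).
Log gaps: ln(150/40) = 1.3218 (×22); ln(150/140) = 0.0690 (×21).
W = 30.527479 / 62 = 0.4924.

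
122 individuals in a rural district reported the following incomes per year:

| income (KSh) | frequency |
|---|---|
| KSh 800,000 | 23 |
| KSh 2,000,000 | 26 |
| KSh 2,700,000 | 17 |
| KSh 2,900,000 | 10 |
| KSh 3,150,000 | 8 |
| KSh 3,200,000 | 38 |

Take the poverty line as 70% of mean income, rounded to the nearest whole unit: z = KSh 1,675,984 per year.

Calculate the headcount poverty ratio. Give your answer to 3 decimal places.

0.189

23 of the 122 individuals have income below KSh 1,675,984.
H = 23/122 = 0.189.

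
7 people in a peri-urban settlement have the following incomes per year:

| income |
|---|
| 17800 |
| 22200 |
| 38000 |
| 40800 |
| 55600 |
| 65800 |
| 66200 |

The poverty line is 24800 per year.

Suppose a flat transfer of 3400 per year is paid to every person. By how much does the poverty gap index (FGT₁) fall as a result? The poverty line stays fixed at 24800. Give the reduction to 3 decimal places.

0.035

Before: below the line — 17800, 22200; poverty gap index (FGT₁) = 0.05530.
After the 3400 transfer: below the line — 21200; poverty gap index (FGT₁) = 0.02074.
Reduction = 0.05530 − 0.02074 = 0.035.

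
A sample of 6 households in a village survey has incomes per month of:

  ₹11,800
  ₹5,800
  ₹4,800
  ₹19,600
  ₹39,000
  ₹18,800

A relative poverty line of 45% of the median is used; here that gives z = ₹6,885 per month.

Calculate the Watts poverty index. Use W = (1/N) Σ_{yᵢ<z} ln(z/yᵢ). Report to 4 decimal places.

0.0887

Below z: ₹4,800, ₹5,800 (q = 2 of N = 6).
Log shortfalls: ln(6885/4800) = 0.3607; ln(6885/5800) = 0.1715.
W = 0.532216 / 6 = 0.0887.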